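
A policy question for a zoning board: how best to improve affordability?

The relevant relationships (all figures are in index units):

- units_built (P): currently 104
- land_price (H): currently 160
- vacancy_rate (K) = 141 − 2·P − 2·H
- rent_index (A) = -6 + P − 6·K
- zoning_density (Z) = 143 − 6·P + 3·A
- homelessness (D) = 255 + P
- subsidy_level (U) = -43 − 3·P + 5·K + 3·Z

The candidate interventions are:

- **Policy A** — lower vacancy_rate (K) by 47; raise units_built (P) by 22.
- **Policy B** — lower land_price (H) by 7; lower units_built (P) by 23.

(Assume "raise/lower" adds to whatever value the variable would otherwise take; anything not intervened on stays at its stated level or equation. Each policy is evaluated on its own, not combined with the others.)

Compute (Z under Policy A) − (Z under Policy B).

Policy A (K − 47, P + 22):
  P = 104 + 22 = 126
  H = 160
  K = 141 − 2·126 − 2·160 (−47 from intervention) = -478
  A = -6 + 126 − 6·(-478) = 2988
  Z = 143 − 6·126 + 3·2988 = 8351
Policy B (H − 7, P − 23):
  P = 104 − 23 = 81
  H = 160 − 7 = 153
  K = 141 − 2·81 − 2·153 = -327
  A = -6 + 81 − 6·(-327) = 2037
  Z = 143 − 6·81 + 3·2037 = 5768
Z: 8351 − 5768 = 2583

2583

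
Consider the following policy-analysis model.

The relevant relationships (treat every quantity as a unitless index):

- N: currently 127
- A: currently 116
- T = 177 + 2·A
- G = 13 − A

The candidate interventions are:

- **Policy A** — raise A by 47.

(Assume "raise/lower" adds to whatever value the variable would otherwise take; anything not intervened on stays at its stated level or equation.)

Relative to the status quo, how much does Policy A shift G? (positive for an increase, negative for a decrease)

-47

Baseline:
  A = 116
  G = 13 − 116 = -103
Policy A (A + 47):
  A = 116 + 47 = 163
  G = 13 − 163 = -150
Change in G: -150 − (-103) = -47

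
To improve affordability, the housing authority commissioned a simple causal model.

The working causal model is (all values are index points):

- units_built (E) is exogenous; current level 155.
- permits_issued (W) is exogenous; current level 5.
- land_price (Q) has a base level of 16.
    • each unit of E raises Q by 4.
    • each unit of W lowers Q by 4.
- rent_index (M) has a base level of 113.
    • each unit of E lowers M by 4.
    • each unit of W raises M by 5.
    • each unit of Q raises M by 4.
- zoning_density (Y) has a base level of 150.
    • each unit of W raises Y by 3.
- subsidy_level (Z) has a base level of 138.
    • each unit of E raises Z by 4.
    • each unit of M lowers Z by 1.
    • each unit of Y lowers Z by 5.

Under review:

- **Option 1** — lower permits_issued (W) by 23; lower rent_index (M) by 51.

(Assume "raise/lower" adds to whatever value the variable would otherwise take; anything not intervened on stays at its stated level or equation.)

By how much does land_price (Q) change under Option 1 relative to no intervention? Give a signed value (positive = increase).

Baseline:
  E = 155
  W = 5
  Q = 16 + 4·155 − 4·5 = 616
Option 1 (W − 23, M − 51):
  E = 155
  W = 5 − 23 = -18
  Q = 16 + 4·155 − 4·(-18) = 708
Change in Q: 708 − 616 = 92

92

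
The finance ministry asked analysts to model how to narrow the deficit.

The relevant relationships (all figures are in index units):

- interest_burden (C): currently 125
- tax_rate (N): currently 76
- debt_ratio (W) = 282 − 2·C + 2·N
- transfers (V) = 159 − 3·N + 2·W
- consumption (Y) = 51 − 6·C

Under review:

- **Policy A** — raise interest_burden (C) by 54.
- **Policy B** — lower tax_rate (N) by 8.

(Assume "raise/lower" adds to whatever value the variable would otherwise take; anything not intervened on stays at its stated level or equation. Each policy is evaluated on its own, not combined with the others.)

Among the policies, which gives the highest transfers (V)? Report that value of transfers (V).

Policy A (C + 54):
  C = 125 + 54 = 179
  N = 76
  W = 282 − 2·179 + 2·76 = 76
  V = 159 − 3·76 + 2·76 = 83
Policy B (N − 8):
  C = 125
  N = 76 − 8 = 68
  W = 282 − 2·125 + 2·68 = 168
  V = 159 − 3·68 + 2·168 = 291
Comparing — Policy A: V=83, Policy B: V=291. Highest is 291 (Policy B).

291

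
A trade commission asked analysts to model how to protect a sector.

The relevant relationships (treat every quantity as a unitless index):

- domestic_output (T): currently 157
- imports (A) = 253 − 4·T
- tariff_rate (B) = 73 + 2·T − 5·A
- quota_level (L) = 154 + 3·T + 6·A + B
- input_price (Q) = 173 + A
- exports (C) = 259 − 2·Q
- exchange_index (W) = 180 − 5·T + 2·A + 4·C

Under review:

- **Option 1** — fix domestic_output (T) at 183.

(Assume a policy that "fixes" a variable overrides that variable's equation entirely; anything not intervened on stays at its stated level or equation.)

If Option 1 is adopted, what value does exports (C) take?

Option 1 (T := 183):
  T = 183
  A = 253 − 4·183 = -479
  Q = 173 + (-479) = -306
  C = 259 − 2·(-306) = 871

871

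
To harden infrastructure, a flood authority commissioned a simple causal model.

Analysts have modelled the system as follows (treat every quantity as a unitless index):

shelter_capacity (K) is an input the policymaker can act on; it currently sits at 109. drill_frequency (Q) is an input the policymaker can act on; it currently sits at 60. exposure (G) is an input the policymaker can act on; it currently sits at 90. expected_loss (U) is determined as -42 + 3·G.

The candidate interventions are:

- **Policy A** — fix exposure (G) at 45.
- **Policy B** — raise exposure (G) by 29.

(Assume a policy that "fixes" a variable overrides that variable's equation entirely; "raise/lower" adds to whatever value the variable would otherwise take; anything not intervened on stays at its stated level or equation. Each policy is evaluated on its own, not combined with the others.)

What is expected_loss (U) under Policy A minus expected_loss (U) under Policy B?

-222

Policy A (G := 45):
  G = 45
  U = -42 + 3·45 = 93
Policy B (G + 29):
  G = 90 + 29 = 119
  U = -42 + 3·119 = 315
U: 93 − 315 = -222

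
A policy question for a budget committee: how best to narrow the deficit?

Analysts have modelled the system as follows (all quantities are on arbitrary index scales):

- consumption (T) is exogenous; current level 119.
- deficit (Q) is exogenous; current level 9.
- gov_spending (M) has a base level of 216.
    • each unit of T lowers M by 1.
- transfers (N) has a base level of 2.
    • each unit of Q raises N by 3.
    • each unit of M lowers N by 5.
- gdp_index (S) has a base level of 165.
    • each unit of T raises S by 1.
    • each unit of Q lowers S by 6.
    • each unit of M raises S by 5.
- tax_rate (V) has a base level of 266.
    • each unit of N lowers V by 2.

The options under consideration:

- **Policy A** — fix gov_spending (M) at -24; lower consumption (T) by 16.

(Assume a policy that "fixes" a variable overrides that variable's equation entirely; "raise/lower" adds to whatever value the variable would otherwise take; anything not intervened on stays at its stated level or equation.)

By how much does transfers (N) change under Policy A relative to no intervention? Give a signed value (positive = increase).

605

Baseline:
  T = 119
  Q = 9
  M = 216 − 119 = 97
  N = 2 + 3·9 − 5·97 = -456
Policy A (M := -24, T − 16):
  T = 119 − 16 = 103
  Q = 9
  M = -24
  N = 2 + 3·9 − 5·(-24) = 149
Change in N: 149 − (-456) = 605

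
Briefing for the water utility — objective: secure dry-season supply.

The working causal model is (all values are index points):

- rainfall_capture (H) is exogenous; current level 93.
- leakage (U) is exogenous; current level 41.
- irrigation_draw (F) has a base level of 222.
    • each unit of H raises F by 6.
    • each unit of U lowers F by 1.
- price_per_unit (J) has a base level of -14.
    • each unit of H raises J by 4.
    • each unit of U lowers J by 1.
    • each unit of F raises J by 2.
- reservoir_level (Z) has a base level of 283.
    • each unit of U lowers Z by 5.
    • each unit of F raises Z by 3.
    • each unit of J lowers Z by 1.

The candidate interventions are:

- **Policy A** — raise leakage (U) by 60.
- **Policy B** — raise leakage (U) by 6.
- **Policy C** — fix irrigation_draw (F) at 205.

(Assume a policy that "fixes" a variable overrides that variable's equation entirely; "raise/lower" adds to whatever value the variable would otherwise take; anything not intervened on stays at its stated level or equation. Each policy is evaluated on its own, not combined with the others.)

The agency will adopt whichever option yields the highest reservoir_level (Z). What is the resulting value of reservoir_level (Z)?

Policy A (U + 60):
  H = 93
  U = 41 + 60 = 101
  F = 222 + 6·93 − 101 = 679
  J = -14 + 4·93 − 101 + 2·679 = 1615
  Z = 283 − 5·101 + 3·679 − 1615 = 200
Policy B (U + 6):
  H = 93
  U = 41 + 6 = 47
  F = 222 + 6·93 − 47 = 733
  J = -14 + 4·93 − 47 + 2·733 = 1777
  Z = 283 − 5·47 + 3·733 − 1777 = 470
Policy C (F := 205):
  H = 93
  U = 41
  F = 205
  J = -14 + 4·93 − 41 + 2·205 = 727
  Z = 283 − 5·41 + 3·205 − 727 = -34
Comparing — Policy A: Z=200, Policy B: Z=470, Policy C: Z=-34. Highest is 470 (Policy B).

470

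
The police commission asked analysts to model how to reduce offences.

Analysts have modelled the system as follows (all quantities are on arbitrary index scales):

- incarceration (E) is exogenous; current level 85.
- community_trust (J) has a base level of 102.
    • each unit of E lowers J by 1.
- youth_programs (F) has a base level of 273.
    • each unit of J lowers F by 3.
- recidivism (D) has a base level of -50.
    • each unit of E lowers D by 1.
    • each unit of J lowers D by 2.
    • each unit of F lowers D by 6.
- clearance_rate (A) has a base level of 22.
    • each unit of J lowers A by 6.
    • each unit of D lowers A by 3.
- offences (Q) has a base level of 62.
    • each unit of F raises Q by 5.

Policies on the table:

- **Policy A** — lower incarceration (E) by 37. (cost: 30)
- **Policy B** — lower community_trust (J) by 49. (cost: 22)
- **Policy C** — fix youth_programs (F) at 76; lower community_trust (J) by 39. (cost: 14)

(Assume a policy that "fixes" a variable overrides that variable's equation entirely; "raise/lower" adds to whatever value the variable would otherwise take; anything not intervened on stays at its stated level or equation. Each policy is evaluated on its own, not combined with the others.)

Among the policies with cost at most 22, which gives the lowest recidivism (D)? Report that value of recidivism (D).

Policy B (J − 49):
  E = 85
  J = 102 − 85 (−49 from intervention) = -32
  F = 273 − 3·(-32) = 369
  D = -50 − 85 − 2·(-32) − 6·369 = -2285
Policy C (F := 76, J − 39):
  E = 85
  J = 102 − 85 (−39 from intervention) = -22
  F = 76
  D = -50 − 85 − 2·(-22) − 6·76 = -547
Comparing — Policy B: D=-2285, Policy C: D=-547. Lowest is -2285 (Policy B).

-2285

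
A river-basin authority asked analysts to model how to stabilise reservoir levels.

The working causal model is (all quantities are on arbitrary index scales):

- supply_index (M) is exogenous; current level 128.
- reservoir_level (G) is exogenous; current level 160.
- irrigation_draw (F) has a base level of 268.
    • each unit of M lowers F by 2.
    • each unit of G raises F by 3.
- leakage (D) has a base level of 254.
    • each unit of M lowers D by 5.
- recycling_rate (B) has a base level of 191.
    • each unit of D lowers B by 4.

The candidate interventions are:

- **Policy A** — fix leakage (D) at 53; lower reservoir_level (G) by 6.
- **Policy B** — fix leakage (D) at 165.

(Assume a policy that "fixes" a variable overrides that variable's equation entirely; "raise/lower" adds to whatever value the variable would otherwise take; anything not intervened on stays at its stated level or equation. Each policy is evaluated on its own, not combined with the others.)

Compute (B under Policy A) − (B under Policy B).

448

Policy A (D := 53, G − 6):
  M = 128
  D = 53
  B = 191 − 4·53 = -21
Policy B (D := 165):
  M = 128
  D = 165
  B = 191 − 4·165 = -469
B: -21 − (-469) = 448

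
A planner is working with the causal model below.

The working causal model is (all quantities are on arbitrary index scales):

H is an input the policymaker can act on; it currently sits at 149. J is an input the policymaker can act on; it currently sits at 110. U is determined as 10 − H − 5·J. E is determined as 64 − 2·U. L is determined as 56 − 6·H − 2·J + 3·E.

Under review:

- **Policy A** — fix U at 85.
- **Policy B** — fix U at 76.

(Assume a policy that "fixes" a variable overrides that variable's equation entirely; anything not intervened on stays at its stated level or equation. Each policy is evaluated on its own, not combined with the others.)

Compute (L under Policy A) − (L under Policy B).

-54

Policy A (U := 85):
  H = 149
  J = 110
  U = 85
  E = 64 − 2·85 = -106
  L = 56 − 6·149 − 2·110 + 3·(-106) = -1376
Policy B (U := 76):
  H = 149
  J = 110
  U = 76
  E = 64 − 2·76 = -88
  L = 56 − 6·149 − 2·110 + 3·(-88) = -1322
L: -1376 − (-1322) = -54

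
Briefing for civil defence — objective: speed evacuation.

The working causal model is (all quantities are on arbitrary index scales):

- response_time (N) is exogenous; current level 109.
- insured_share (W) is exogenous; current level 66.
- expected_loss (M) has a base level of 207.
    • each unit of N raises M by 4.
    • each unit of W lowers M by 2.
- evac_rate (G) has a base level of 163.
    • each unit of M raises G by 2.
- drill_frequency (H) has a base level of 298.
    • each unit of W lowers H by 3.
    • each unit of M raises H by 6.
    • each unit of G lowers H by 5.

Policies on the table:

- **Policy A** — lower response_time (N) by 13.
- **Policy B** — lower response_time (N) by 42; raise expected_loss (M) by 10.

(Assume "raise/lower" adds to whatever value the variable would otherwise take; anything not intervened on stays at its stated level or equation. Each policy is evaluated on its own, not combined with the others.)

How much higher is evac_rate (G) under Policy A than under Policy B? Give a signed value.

Policy A (N − 13):
  N = 109 − 13 = 96
  W = 66
  M = 207 + 4·96 − 2·66 = 459
  G = 163 + 2·459 = 1081
Policy B (N − 42, M + 10):
  N = 109 − 42 = 67
  W = 66
  M = 207 + 4·67 − 2·66 (+10 from intervention) = 353
  G = 163 + 2·353 = 869
G: 1081 − 869 = 212

212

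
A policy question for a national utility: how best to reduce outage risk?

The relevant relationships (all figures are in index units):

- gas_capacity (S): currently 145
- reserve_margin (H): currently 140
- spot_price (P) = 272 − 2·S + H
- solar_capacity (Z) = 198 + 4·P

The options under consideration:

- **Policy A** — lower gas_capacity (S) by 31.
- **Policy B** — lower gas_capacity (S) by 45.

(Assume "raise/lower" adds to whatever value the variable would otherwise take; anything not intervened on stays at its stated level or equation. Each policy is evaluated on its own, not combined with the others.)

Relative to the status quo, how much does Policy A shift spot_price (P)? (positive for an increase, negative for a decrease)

Baseline:
  S = 145
  H = 140
  P = 272 − 2·145 + 140 = 122
Policy A (S − 31):
  S = 145 − 31 = 114
  H = 140
  P = 272 − 2·114 + 140 = 184
Change in P: 184 − 122 = 62

62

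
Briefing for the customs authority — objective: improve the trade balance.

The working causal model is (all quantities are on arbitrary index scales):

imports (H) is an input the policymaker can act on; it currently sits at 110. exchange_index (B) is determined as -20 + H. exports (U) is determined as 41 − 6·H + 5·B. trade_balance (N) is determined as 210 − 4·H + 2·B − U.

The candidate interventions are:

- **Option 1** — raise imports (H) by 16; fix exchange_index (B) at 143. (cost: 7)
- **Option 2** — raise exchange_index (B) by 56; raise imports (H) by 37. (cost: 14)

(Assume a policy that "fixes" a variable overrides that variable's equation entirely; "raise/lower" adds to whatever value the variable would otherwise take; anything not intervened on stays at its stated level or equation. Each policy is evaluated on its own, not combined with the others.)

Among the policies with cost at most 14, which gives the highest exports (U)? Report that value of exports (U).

74

Option 1 (H + 16, B := 143):
  H = 110 + 16 = 126
  B = 143
  U = 41 − 6·126 + 5·143 = 0
Option 2 (B + 56, H + 37):
  H = 110 + 37 = 147
  B = -20 + 147 (+56 from intervention) = 183
  U = 41 − 6·147 + 5·183 = 74
Comparing — Option 1: U=0, Option 2: U=74. Highest is 74 (Option 2).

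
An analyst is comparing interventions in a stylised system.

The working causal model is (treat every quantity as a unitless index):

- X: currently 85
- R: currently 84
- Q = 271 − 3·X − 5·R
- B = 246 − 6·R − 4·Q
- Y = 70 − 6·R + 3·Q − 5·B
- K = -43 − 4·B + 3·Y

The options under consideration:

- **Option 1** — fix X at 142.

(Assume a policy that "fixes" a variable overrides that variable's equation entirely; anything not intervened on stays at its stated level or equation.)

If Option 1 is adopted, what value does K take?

-45318

Option 1 (X := 142):
  X = 142
  R = 84
  Q = 271 − 3·142 − 5·84 = -575
  B = 246 − 6·84 − 4·(-575) = 2042
  Y = 70 − 6·84 + 3·(-575) − 5·2042 = -12369
  K = -43 − 4·2042 + 3·(-12369) = -45318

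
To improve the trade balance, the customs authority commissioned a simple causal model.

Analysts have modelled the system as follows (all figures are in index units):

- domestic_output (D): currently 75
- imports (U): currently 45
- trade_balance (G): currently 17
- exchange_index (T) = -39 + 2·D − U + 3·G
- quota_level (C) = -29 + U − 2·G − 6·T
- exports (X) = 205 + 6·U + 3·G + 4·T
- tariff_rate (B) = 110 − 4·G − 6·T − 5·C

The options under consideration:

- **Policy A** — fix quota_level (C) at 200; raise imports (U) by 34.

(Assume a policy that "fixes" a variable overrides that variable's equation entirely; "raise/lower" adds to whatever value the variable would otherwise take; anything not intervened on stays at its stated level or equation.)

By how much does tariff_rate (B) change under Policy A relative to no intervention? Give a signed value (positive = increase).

-4396

Baseline:
  D = 75
  U = 45
  G = 17
  T = -39 + 2·75 − 45 + 3·17 = 117
  C = -29 + 45 − 2·17 − 6·117 = -720
  B = 110 − 4·17 − 6·117 − 5·(-720) = 2940
Policy A (C := 200, U + 34):
  D = 75
  U = 45 + 34 = 79
  G = 17
  T = -39 + 2·75 − 79 + 3·17 = 83
  C = 200
  B = 110 − 4·17 − 6·83 − 5·200 = -1456
Change in B: -1456 − 2940 = -4396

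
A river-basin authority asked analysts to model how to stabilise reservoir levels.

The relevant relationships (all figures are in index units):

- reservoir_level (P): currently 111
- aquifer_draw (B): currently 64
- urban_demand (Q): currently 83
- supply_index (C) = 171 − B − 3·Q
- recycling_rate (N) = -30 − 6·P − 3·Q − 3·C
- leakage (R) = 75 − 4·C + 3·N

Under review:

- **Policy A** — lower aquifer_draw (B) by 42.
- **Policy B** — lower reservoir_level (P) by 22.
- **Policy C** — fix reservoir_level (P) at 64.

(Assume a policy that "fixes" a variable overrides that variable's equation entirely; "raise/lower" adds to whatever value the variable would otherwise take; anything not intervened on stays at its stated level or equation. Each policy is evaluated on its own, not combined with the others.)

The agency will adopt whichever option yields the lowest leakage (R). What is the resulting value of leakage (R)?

-1460

Policy A (B − 42):
  P = 111
  B = 64 − 42 = 22
  Q = 83
  C = 171 − 22 − 3·83 = -100
  N = -30 − 6·111 − 3·83 − 3·(-100) = -645
  R = 75 − 4·(-100) + 3·(-645) = -1460
Policy B (P − 22):
  P = 111 − 22 = 89
  B = 64
  Q = 83
  C = 171 − 64 − 3·83 = -142
  N = -30 − 6·89 − 3·83 − 3·(-142) = -387
  R = 75 − 4·(-142) + 3·(-387) = -518
Policy C (P := 64):
  P = 64
  B = 64
  Q = 83
  C = 171 − 64 − 3·83 = -142
  N = -30 − 6·64 − 3·83 − 3·(-142) = -237
  R = 75 − 4·(-142) + 3·(-237) = -68
Comparing — Policy A: R=-1460, Policy B: R=-518, Policy C: R=-68. Lowest is -1460 (Policy A).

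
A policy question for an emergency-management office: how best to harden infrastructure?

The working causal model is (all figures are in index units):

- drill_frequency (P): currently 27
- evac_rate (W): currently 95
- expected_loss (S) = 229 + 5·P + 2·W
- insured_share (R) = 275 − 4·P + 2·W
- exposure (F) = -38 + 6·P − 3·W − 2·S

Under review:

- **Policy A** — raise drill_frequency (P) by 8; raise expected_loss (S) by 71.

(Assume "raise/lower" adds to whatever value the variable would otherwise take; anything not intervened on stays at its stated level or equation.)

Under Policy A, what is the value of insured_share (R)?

325

Policy A (P + 8, S + 71):
  P = 27 + 8 = 35
  W = 95
  R = 275 − 4·35 + 2·95 = 325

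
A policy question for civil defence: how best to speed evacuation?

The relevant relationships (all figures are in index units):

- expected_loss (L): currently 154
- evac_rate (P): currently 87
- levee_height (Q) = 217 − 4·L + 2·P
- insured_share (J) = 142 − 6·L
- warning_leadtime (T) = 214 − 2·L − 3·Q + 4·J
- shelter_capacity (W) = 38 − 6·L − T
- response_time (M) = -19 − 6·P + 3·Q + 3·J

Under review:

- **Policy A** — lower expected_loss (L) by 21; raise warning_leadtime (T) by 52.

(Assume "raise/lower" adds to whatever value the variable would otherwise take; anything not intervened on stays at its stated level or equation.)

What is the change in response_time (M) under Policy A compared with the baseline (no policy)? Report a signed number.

Baseline:
  L = 154
  P = 87
  Q = 217 − 4·154 + 2·87 = -225
  J = 142 − 6·154 = -782
  M = -19 − 6·87 + 3·(-225) + 3·(-782) = -3562
Policy A (L − 21, T + 52):
  L = 154 − 21 = 133
  P = 87
  Q = 217 − 4·133 + 2·87 = -141
  J = 142 − 6·133 = -656
  M = -19 − 6·87 + 3·(-141) + 3·(-656) = -2932
Change in M: -2932 − (-3562) = 630

630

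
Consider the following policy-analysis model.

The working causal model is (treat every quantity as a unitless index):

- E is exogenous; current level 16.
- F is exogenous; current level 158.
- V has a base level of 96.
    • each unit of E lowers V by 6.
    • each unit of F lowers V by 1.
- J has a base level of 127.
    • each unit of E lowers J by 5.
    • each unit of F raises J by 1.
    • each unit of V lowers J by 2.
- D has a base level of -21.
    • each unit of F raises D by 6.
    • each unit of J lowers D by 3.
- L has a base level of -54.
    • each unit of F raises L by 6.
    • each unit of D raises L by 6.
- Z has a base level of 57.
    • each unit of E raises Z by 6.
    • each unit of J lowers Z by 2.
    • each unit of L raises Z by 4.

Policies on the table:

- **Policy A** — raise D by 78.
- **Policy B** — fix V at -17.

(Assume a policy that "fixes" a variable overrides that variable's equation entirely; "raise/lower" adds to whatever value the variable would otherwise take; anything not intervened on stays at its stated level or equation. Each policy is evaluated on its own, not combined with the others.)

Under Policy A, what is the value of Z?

-10705

Policy A (D + 78):
  E = 16
  F = 158
  V = 96 − 6·16 − 158 = -158
  J = 127 − 5·16 + 158 − 2·(-158) = 521
  D = -21 + 6·158 − 3·521 (+78 from intervention) = -558
  L = -54 + 6·158 + 6·(-558) = -2454
  Z = 57 + 6·16 − 2·521 + 4·(-2454) = -10705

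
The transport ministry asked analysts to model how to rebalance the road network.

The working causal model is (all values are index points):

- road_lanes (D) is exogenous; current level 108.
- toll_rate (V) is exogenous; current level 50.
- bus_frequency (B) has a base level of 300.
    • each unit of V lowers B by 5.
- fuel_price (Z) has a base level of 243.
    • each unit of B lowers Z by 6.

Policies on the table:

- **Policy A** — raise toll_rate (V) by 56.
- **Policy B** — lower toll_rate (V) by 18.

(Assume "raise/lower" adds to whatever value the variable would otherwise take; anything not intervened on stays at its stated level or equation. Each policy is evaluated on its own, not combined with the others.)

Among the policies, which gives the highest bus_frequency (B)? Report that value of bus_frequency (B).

Policy A (V + 56):
  V = 50 + 56 = 106
  B = 300 − 5·106 = -230
Policy B (V − 18):
  V = 50 − 18 = 32
  B = 300 − 5·32 = 140
Comparing — Policy A: B=-230, Policy B: B=140. Highest is 140 (Policy B).

140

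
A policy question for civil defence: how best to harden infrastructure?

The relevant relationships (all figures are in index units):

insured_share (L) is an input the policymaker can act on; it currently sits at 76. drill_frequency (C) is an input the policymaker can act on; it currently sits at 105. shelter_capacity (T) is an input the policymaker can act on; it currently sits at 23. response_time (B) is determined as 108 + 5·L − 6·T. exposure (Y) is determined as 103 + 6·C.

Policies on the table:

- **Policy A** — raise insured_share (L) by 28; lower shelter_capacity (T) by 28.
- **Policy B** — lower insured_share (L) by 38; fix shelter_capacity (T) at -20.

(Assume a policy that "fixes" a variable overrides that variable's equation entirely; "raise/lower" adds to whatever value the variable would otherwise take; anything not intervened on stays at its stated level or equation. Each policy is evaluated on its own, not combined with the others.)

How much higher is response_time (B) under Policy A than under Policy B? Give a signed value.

240

Policy A (L + 28, T − 28):
  L = 76 + 28 = 104
  T = 23 − 28 = -5
  B = 108 + 5·104 − 6·(-5) = 658
Policy B (L − 38, T := -20):
  L = 76 − 38 = 38
  T = -20
  B = 108 + 5·38 − 6·(-20) = 418
B: 658 − 418 = 240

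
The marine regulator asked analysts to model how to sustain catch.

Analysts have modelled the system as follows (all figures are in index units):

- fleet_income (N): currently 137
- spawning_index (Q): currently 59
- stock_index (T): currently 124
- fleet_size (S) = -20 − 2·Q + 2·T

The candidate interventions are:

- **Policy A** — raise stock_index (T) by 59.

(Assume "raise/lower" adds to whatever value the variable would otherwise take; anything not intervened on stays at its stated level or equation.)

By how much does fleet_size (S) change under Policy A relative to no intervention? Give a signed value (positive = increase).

Baseline:
  Q = 59
  T = 124
  S = -20 − 2·59 + 2·124 = 110
Policy A (T + 59):
  Q = 59
  T = 124 + 59 = 183
  S = -20 − 2·59 + 2·183 = 228
Change in S: 228 − 110 = 118

118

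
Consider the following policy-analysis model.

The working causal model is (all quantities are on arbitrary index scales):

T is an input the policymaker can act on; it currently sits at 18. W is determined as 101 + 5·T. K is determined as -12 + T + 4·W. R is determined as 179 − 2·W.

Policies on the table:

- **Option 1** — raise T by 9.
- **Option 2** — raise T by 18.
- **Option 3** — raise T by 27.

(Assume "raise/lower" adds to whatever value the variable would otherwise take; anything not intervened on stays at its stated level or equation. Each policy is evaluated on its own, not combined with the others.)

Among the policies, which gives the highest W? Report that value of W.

Option 1 (T + 9):
  T = 18 + 9 = 27
  W = 101 + 5·27 = 236
Option 2 (T + 18):
  T = 18 + 18 = 36
  W = 101 + 5·36 = 281
Option 3 (T + 27):
  T = 18 + 27 = 45
  W = 101 + 5·45 = 326
Comparing — Option 1: W=236, Option 2: W=281, Option 3: W=326. Highest is 326 (Option 3).

326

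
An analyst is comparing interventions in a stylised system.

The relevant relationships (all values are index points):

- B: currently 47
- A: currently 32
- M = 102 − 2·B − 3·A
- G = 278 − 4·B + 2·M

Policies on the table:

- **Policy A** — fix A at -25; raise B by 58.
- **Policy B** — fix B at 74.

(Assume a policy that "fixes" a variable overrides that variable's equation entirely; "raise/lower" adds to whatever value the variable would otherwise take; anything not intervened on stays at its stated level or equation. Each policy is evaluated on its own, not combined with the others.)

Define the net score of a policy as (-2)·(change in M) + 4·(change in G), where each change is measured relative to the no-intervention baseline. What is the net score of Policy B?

Baseline:
  B = 47
  A = 32
  M = 102 − 2·47 − 3·32 = -88
  G = 278 − 4·47 + 2·(-88) = -86
Policy B (B := 74):
  B = 74
  A = 32
  M = 102 − 2·74 − 3·32 = -142
  G = 278 − 4·74 + 2·(-142) = -302
ΔM = -142 − (-88) = -54; ΔG = -302 − (-86) = -216
Score = (-2)·(-54) + 4·(-216) = -756

-756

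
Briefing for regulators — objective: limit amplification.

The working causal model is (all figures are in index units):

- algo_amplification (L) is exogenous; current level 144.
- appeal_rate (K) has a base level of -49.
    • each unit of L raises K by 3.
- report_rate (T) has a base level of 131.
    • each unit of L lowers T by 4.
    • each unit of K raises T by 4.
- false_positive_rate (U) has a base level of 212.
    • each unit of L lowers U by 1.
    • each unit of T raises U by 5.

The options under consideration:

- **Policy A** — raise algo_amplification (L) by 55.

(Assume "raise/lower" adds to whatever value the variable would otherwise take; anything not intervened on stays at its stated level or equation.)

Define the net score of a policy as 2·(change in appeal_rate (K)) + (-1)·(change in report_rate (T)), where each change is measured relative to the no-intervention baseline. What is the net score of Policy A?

Baseline:
  L = 144
  K = -49 + 3·144 = 383
  T = 131 − 4·144 + 4·383 = 1087
Policy A (L + 55):
  L = 144 + 55 = 199
  K = -49 + 3·199 = 548
  T = 131 − 4·199 + 4·548 = 1527
ΔK = 548 − 383 = 165; ΔT = 1527 − 1087 = 440
Score = 2·165 + (-1)·440 = -110

-110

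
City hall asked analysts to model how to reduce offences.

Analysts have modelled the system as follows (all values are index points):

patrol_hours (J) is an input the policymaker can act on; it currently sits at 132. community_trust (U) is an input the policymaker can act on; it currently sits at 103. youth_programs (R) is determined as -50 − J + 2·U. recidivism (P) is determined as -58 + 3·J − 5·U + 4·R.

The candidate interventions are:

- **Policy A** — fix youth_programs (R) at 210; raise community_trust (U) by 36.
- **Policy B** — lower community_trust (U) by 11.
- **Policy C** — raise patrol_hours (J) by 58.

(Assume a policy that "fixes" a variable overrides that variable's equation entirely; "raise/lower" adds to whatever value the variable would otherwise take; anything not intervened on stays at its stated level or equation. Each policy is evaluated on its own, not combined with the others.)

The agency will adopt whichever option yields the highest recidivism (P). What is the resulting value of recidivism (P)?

483

Policy A (R := 210, U + 36):
  J = 132
  U = 103 + 36 = 139
  R = 210
  P = -58 + 3·132 − 5·139 + 4·210 = 483
Policy B (U − 11):
  J = 132
  U = 103 − 11 = 92
  R = -50 − 132 + 2·92 = 2
  P = -58 + 3·132 − 5·92 + 4·2 = -114
Policy C (J + 58):
  J = 132 + 58 = 190
  U = 103
  R = -50 − 190 + 2·103 = -34
  P = -58 + 3·190 − 5·103 + 4·(-34) = -139
Comparing — Policy A: P=483, Policy B: P=-114, Policy C: P=-139. Highest is 483 (Policy A).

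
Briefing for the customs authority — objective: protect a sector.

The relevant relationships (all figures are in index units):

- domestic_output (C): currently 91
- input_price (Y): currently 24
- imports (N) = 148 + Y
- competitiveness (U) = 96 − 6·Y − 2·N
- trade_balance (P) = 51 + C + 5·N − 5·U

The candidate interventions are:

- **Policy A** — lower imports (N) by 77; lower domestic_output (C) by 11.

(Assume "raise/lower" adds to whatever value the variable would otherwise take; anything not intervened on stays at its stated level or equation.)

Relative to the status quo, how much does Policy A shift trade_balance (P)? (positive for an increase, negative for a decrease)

-1166

Baseline:
  C = 91
  Y = 24
  N = 148 + 24 = 172
  U = 96 − 6·24 − 2·172 = -392
  P = 51 + 91 + 5·172 − 5·(-392) = 2962
Policy A (N − 77, C − 11):
  C = 91 − 11 = 80
  Y = 24
  N = 148 + 24 (−77 from intervention) = 95
  U = 96 − 6·24 − 2·95 = -238
  P = 51 + 80 + 5·95 − 5·(-238) = 1796
Change in P: 1796 − 2962 = -1166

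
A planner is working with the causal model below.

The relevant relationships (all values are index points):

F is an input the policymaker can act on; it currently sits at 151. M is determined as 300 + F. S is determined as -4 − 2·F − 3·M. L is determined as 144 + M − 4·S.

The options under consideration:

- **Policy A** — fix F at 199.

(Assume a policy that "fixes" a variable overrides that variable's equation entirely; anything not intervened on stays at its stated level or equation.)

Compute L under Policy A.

Policy A (F := 199):
  F = 199
  M = 300 + 199 = 499
  S = -4 − 2·199 − 3·499 = -1899
  L = 144 + 499 − 4·(-1899) = 8239

8239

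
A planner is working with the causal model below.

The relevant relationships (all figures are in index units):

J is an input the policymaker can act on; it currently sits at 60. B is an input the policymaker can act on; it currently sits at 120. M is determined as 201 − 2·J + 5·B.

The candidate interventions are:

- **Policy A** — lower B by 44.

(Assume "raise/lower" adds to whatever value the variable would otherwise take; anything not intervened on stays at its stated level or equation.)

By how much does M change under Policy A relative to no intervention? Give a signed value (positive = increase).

-220

Baseline:
  J = 60
  B = 120
  M = 201 − 2·60 + 5·120 = 681
Policy A (B − 44):
  J = 60
  B = 120 − 44 = 76
  M = 201 − 2·60 + 5·76 = 461
Change in M: 461 − 681 = -220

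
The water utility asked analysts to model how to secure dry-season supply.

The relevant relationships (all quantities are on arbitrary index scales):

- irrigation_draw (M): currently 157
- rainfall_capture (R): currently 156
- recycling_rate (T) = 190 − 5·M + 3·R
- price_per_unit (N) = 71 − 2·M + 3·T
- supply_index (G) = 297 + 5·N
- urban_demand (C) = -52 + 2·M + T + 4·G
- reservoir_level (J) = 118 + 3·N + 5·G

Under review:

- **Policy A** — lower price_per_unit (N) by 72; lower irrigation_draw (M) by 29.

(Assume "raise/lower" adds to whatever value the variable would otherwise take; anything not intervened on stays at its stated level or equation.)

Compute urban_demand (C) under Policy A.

Policy A (N − 72, M − 29):
  M = 157 − 29 = 128
  R = 156
  T = 190 − 5·128 + 3·156 = 18
  N = 71 − 2·128 + 3·18 (−72 from intervention) = -203
  G = 297 + 5·(-203) = -718
  C = -52 + 2·128 + 18 + 4·(-718) = -2650

-2650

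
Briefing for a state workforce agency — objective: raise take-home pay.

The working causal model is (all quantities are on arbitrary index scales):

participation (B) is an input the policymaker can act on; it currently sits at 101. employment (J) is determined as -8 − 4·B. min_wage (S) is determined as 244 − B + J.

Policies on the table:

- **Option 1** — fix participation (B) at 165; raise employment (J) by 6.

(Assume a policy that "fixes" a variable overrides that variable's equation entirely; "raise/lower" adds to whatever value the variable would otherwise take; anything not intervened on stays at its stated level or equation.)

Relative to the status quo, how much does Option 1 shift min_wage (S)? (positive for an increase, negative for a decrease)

-314

Baseline:
  B = 101
  J = -8 − 4·101 = -412
  S = 244 − 101 + (-412) = -269
Option 1 (B := 165, J + 6):
  B = 165
  J = -8 − 4·165 (+6 from intervention) = -662
  S = 244 − 165 + (-662) = -583
Change in S: -583 − (-269) = -314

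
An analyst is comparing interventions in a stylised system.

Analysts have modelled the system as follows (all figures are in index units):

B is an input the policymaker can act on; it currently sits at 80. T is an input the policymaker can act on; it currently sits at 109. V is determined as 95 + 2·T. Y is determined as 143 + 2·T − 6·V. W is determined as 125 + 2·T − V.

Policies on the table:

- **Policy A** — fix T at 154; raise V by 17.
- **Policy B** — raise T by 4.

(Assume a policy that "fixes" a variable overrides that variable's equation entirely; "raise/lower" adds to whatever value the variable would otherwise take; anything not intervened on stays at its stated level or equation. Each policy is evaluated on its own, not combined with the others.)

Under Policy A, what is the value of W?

13

Policy A (T := 154, V + 17):
  T = 154
  V = 95 + 2·154 (+17 from intervention) = 420
  W = 125 + 2·154 − 420 = 13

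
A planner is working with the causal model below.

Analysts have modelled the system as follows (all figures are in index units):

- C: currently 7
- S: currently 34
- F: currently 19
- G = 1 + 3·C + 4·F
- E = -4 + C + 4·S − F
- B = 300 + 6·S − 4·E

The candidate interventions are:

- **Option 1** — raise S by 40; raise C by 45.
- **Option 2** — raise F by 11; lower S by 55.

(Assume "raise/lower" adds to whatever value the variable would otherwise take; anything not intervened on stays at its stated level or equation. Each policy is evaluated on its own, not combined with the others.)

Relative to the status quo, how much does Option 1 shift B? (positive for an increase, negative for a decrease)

-580

Baseline:
  C = 7
  S = 34
  F = 19
  E = -4 + 7 + 4·34 − 19 = 120
  B = 300 + 6·34 − 4·120 = 24
Option 1 (S + 40, C + 45):
  C = 7 + 45 = 52
  S = 34 + 40 = 74
  F = 19
  E = -4 + 52 + 4·74 − 19 = 325
  B = 300 + 6·74 − 4·325 = -556
Change in B: -556 − 24 = -580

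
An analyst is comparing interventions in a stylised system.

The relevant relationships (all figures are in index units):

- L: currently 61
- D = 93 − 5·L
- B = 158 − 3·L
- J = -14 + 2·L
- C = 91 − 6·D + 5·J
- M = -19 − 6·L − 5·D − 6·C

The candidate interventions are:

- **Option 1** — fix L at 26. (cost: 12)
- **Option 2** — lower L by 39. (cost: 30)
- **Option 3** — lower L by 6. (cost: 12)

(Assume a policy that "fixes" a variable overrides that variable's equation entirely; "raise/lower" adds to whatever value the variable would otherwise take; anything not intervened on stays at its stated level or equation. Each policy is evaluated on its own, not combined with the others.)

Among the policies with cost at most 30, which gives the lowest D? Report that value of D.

-182

Option 1 (L := 26):
  L = 26
  D = 93 − 5·26 = -37
Option 2 (L − 39):
  L = 61 − 39 = 22
  D = 93 − 5·22 = -17
Option 3 (L − 6):
  L = 61 − 6 = 55
  D = 93 − 5·55 = -182
Comparing — Option 1: D=-37, Option 2: D=-17, Option 3: D=-182. Lowest is -182 (Option 3).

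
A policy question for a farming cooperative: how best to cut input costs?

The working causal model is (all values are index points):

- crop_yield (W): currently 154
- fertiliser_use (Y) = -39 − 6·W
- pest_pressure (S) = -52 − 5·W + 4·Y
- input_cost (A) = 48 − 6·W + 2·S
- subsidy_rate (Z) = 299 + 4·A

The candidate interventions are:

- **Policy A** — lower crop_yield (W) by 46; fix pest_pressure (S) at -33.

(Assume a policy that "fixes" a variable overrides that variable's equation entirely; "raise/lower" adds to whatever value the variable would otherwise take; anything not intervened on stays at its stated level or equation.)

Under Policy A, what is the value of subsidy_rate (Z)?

Policy A (W − 46, S := -33):
  W = 154 − 46 = 108
  Y = -39 − 6·108 = -687
  S = -33
  A = 48 − 6·108 + 2·(-33) = -666
  Z = 299 + 4·(-666) = -2365

-2365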